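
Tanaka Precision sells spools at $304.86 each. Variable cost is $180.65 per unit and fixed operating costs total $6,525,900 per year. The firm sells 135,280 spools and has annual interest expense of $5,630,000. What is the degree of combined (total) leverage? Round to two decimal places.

3.62

Contribution at this volume is 135,280 × $124.21 = $16,803,128.80.
Subtracting fixed costs: EBIT = $16,803,128.80 − $6,525,900 = $10,277,228.80. Interest = $5,630,000.00, so EBIT − I = $4,647,228.80.
Degree of total leverage = total CM / (EBIT − interest) = $16,803,128.80 / $4,647,228.80 = 3.6157.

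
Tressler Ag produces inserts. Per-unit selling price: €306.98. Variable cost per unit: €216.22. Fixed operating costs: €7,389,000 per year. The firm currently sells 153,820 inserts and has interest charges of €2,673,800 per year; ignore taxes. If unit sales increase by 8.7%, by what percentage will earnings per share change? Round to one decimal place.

Total contribution margin = 153,820 × €90.76 = €13,960,703.20.
EBIT = €13,960,703.20 − €7,389,000 = €6,571,703.20.
Interest = €2,673,800.00, so EBIT − I = €3,897,903.20.
Degree of combined leverage = contribution ÷ (EBIT − I) = €13,960,703.20 ÷ €3,897,903.20 = 3.5816.
EPS therefore changes by 3.5816 × (+8.7%) = +31.2%.

+31.2%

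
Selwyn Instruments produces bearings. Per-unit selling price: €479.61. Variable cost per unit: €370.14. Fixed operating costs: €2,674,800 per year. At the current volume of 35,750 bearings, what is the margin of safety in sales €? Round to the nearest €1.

Unit CM = price − variable cost = €479.61 − €370.14 = €109.47. Break-even units = €2,674,800 ÷ €109.47 = 24,434.09; break-even revenue = 24,434.09 × €479.61 = €11,718,834.64.
Actual sales revenue = 35,750 × €479.61 = €17,146,057.50.
Margin of safety = €17,146,057.50 − €11,718,834.64 = €5,427,223.

€5,427,223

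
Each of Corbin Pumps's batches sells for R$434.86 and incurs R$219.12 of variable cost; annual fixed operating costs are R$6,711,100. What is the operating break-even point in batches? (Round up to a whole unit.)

31,108 batches

Unit CM = price − variable cost = R$434.86 − R$219.12 = R$215.74.
Break-even volume = fixed costs ÷ CM per unit = R$6,711,100 ÷ R$215.74 = 31,107.35, so 31,108 batches.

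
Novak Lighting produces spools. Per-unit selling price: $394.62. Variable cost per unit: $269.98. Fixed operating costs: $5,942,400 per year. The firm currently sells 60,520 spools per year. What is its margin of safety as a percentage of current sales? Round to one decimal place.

21.2%

Unit CM = price − variable cost = $394.62 − $269.98 = $124.64. Break-even units = $5,942,400 ÷ $124.64 = 47,676.51; break-even revenue = 47,676.51 × $394.62 = $18,814,103.72.
Actual sales revenue = 60,520 × $394.62 = $23,882,402.40.
Margin of safety = ($23,882,402.40 − $18,814,103.72) ÷ $23,882,402.40 = 21.2%.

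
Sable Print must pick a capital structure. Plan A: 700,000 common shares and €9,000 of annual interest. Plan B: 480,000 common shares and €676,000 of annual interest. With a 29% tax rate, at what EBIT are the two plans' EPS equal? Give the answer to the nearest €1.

Set EPS_A = EPS_B: (EBIT − €9,000)(1 − 0.29) ÷ 700,000 = (EBIT − €676,000)(1 − 0.29) ÷ 480,000.
The (1 − t) factor cancels: (EBIT − 9,000) × 480,000 = (EBIT − 676,000) × 700,000.
Solving, EBIT = (676,000·700,000 − 9,000·480,000) / (700,000 − 480,000) = 468,880,000,000 / 220,000 = 2,131,272.73.

€2,131,273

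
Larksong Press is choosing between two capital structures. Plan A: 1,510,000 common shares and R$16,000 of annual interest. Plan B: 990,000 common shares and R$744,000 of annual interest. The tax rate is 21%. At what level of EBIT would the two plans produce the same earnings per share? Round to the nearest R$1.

R$2,130,000

At indifference, (EBIT − 16,000)(1 − t)/1,510,000 = (EBIT − 744,000)(1 − t)/990,000.
The (1 − t) factor cancels: (EBIT − 16,000) × 990,000 = (EBIT − 744,000) × 1,510,000.
EBIT × (1,510,000 − 990,000) = 744,000 × 1,510,000 − 16,000 × 990,000 = 1,107,600,000,000, so EBIT = 1,107,600,000,000 ÷ 520,000 = 2,130,000.00.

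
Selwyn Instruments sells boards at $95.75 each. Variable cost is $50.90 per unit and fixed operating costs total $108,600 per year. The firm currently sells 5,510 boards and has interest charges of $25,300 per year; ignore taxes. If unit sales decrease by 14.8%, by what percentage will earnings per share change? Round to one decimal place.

At 5,510 units, contribution = 5,510 × $44.85 = $247,123.50.
Operating income = contribution − fixed costs = $247,123.50 − $108,600 = $138,523.50.
After interest of $25,300.00, pre-tax earnings = $113,223.50.
Degree of combined leverage = contribution ÷ (EBIT − I) = $247,123.50 ÷ $113,223.50 = 2.1826.
EPS therefore changes by 2.1826 × (-14.8%) = -32.3%.

-32.3%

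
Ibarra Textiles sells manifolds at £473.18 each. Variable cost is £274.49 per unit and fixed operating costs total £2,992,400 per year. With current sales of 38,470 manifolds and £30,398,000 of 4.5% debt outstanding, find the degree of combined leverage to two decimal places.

Total contribution margin = 38,470 × £198.69 = £7,643,604.30.
Subtracting fixed costs: EBIT = £7,643,604.30 − £2,992,400 = £4,651,204.30. Interest = £1,367,910.00.
DOL = £7,643,604.30 ÷ £4,651,204.30 = 1.6434; DFL = £4,651,204.30 ÷ £3,283,294.30 = 1.4166.
Combined leverage = 1.6434 × 1.4166 = 2.3280.

2.33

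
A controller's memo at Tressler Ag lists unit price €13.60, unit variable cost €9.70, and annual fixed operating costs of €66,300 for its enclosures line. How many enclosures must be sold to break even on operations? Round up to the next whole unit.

Each unit contributes €13.60 − €9.70 = €3.90.
Break-even Q = €66,300 / €3.90 = 17,000.00 → 17,000 enclosures.

17,000 enclosures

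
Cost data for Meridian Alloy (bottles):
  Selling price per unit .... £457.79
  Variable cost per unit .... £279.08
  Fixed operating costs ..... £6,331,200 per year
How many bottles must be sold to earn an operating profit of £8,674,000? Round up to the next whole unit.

83,964 bottles

Contribution margin per unit = £457.79 − £279.08 = £178.71.
Required volume = (fixed costs + target profit) ÷ CM = (£6,331,200 + £8,674,000) ÷ £178.71 = 83,963.96, so 83,964 bottles.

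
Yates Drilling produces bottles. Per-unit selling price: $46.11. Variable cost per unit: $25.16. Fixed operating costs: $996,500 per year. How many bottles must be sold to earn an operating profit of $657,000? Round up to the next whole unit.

Contribution margin per unit = $46.11 − $25.16 = $20.95.
Need Q such that Q × $20.95 − $996,500 = $657,000, i.e. Q = $1,653,500 / $20.95 = 78,926.01 → 78,927.

78,927 bottles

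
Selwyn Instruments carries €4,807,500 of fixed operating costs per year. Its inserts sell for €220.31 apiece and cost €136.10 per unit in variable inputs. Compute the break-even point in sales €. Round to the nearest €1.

€12,577,370

CM per unit = €220.31 − €136.10 = €84.21; CM ratio = €84.21 / €220.31 = 0.3822.
Break-even revenue = fixed costs × price ÷ CM = €4,807,500 × €220.31 ÷ €84.21 = €12,577,370.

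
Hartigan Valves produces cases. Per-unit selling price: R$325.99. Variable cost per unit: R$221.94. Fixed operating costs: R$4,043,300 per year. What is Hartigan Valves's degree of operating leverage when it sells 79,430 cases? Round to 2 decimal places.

1.96

At 79,430 units, contribution = 79,430 × R$104.05 = R$8,264,691.50.
Operating income = contribution − fixed costs = R$8,264,691.50 − R$4,043,300 = R$4,221,391.50.
So DOL = total CM / EBIT = R$8,264,691.50 / R$4,221,391.50 = 1.9578.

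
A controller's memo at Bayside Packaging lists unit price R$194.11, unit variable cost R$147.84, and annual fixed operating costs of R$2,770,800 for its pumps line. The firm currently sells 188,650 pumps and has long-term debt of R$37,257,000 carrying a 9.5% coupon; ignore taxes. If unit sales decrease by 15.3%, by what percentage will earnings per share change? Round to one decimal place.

-55.2%

At 188,650 units, contribution = 188,650 × R$46.27 = R$8,728,835.50.
EBIT = R$8,728,835.50 − R$2,770,800 = R$5,958,035.50.
Interest = R$3,539,415.00, so EBIT − I = R$2,418,620.50.
DCL = total CM / (EBIT − I) = R$8,728,835.50 / R$2,418,620.50 = 3.6090.
%ΔEPS = DCL × %ΔSales = 3.6090 × -15.3% = -55.2%.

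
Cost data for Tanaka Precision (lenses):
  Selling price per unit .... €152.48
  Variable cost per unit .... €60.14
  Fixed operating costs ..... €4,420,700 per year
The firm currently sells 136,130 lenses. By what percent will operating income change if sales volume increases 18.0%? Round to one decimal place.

+27.8%

At 136,130 units, contribution = 136,130 × €92.34 = €12,570,244.20.
EBIT = €12,570,244.20 − €4,420,700 = €8,149,544.20.
DOL = contribution ÷ EBIT = €12,570,244.20 ÷ €8,149,544.20 = 1.5424.
%ΔEBIT = DOL × %ΔSales = 1.5424 × +18.0% = +27.8%.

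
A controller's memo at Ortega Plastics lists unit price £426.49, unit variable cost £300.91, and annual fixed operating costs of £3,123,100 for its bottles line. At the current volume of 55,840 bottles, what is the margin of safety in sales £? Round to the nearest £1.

£13,208,649

Unit CM = price − variable cost = £426.49 − £300.91 = £125.58. Break-even units = £3,123,100 ÷ £125.58 = 24,869.41; break-even revenue = 24,869.41 × £426.49 = £10,606,552.95.
Actual sales revenue = 55,840 × £426.49 = £23,815,201.60.
Margin of safety = £23,815,201.60 − £10,606,552.95 = £13,208,649.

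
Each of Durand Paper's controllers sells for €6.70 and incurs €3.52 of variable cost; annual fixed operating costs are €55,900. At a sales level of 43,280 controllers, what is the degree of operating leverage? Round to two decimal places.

At 43,280 units, contribution = 43,280 × €3.18 = €137,630.40.
EBIT = €137,630.40 − €55,900 = €81,730.40.
So DOL = total CM / EBIT = €137,630.40 / €81,730.40 = 1.6840.

1.68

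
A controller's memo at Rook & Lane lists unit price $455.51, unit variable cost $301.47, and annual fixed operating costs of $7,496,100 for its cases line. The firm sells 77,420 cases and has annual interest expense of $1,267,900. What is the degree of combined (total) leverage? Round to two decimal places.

Total contribution margin = 77,420 × $154.04 = $11,925,776.80.
Subtracting fixed costs: EBIT = $11,925,776.80 − $7,496,100 = $4,429,676.80. Interest = $1,267,900.00, so EBIT − I = $3,161,776.80.
Degree of total leverage = total CM / (EBIT − interest) = $11,925,776.80 / $3,161,776.80 = 3.7719.

3.77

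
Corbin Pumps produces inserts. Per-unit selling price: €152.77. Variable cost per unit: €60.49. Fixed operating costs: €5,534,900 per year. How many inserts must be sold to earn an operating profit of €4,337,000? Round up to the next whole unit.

Each unit contributes €152.77 − €60.49 = €92.28.
Required volume = (fixed costs + target profit) ÷ CM = (€5,534,900 + €4,337,000) ÷ €92.28 = 106,977.68, so 106,978 inserts.

106,978 inserts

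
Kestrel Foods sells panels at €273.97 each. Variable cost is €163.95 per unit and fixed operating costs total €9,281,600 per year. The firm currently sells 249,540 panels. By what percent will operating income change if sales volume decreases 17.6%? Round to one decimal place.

Contribution at this volume is 249,540 × €110.02 = €27,454,390.80.
Subtracting fixed costs: EBIT = €27,454,390.80 − €9,281,600 = €18,172,790.80.
So DOL = total CM / EBIT = €27,454,390.80 / €18,172,790.80 = 1.5107.
Operating income changes by 1.5107 × -17.6% = -26.6%.

-26.6%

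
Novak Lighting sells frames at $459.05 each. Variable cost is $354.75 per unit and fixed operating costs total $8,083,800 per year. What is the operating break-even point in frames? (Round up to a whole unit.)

77,506 frames

Contribution margin per unit = $459.05 − $354.75 = $104.30.
Units to break even: $8,083,800 ÷ $104.30 = 77,505.27, rounded up to 77,506.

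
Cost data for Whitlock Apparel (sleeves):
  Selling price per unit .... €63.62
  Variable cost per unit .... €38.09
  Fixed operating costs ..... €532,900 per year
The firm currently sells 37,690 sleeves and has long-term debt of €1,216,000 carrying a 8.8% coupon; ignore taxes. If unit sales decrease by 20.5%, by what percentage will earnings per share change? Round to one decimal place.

Total contribution margin = 37,690 × €25.53 = €962,225.70.
Subtracting fixed costs: EBIT = €962,225.70 − €532,900 = €429,325.70.
After interest of €107,008.00, pre-tax earnings = €322,317.70.
Degree of combined leverage = contribution ÷ (EBIT − I) = €962,225.70 ÷ €322,317.70 = 2.9853.
%ΔEPS = DCL × %ΔSales = 2.9853 × -20.5% = -61.2%.

-61.2%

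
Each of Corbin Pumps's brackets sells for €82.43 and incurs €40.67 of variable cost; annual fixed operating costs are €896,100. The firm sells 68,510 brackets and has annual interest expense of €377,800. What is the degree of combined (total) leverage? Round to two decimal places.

Contribution at this volume is 68,510 × €41.76 = €2,860,977.60.
Subtracting fixed costs: EBIT = €2,860,977.60 − €896,100 = €1,964,877.60. Interest = €377,800.00, so EBIT − I = €1,587,077.60.
Degree of total leverage = total CM / (EBIT − interest) = €2,860,977.60 / €1,587,077.60 = 1.8027.

1.80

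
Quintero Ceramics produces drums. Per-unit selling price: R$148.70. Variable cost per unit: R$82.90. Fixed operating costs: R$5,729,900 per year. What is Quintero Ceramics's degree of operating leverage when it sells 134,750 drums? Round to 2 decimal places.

2.83

Contribution at this volume is 134,750 × R$65.80 = R$8,866,550.00.
EBIT = R$8,866,550.00 − R$5,729,900 = R$3,136,650.00.
DOL = contribution ÷ EBIT = R$8,866,550.00 ÷ R$3,136,650.00 = 2.8268.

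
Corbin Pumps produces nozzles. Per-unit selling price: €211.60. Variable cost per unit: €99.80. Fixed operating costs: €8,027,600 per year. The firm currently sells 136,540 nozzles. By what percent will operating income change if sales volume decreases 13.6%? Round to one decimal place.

-28.7%

At 136,540 units, contribution = 136,540 × €111.80 = €15,265,172.00.
Operating income = contribution − fixed costs = €15,265,172.00 − €8,027,600 = €7,237,572.00.
Degree of operating leverage = €15,265,172.00 / €7,237,572.00 = 2.1092.
%ΔEBIT = DOL × %ΔSales = 2.1092 × -13.6% = -28.7%.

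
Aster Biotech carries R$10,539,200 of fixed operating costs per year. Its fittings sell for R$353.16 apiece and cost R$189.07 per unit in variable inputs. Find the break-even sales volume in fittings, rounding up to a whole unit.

Contribution margin per unit = R$353.16 − R$189.07 = R$164.09.
Break-even Q = R$10,539,200 / R$164.09 = 64,228.17 → 64,229 fittings.

64,229 fittings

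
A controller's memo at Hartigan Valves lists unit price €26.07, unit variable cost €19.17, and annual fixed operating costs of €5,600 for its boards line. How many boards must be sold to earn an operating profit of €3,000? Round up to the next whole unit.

1,247 boards

Contribution margin per unit = €26.07 − €19.17 = €6.90.
Units = (FC + target) / CM = (€5,600 + €3,000) / €6.90 = 1,246.38, so 1,247 boards.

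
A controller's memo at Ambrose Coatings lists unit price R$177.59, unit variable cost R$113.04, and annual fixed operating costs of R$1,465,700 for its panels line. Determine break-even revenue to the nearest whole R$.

R$4,032,435

CM per unit = R$177.59 − R$113.04 = R$64.55; CM ratio = R$64.55 / R$177.59 = 0.3635.
Break-even sales = FC ÷ CM ratio = R$1,465,700 × R$177.59 / R$64.55 = R$4,032,435.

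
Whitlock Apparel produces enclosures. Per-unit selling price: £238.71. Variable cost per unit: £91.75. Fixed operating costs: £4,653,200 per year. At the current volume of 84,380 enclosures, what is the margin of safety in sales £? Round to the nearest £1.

£12,584,066

Contribution margin per unit = £238.71 − £91.75 = £146.96. Break-even units = £4,653,200 ÷ £146.96 = 31,663.04; break-even revenue = 31,663.04 × £238.71 = £7,558,283.70.
Actual sales revenue = 84,380 × £238.71 = £20,142,349.80.
Margin of safety = £20,142,349.80 − £7,558,283.70 = £12,584,066.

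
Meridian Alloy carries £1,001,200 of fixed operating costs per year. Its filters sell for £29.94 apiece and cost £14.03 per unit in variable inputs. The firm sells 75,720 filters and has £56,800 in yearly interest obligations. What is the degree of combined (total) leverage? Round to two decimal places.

8.21

Total contribution margin = 75,720 × £15.91 = £1,204,705.20.
EBIT = £1,204,705.20 − £1,001,200 = £203,505.20. Interest = £56,800.00.
DOL = £1,204,705.20 ÷ £203,505.20 = 5.9198; DFL = £203,505.20 ÷ £146,705.20 = 1.3872.
Combined leverage = 5.9198 × 1.3872 = 8.2119.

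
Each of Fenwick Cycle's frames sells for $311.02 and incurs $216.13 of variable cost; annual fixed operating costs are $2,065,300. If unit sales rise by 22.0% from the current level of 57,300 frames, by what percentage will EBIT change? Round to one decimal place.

At 57,300 units, contribution = 57,300 × $94.89 = $5,437,197.00.
Subtracting fixed costs: EBIT = $5,437,197.00 − $2,065,300 = $3,371,897.00.
So DOL = total CM / EBIT = $5,437,197.00 / $3,371,897.00 = 1.6125.
So EBIT moves 1.6125 × (+22.0%) = +35.5%.

+35.5%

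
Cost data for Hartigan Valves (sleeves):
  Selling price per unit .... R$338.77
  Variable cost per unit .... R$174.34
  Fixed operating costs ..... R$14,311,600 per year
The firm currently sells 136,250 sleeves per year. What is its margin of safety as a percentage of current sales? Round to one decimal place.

Contribution margin per unit = R$338.77 − R$174.34 = R$164.43. Break-even units = R$14,311,600 ÷ R$164.43 = 87,037.65; break-even revenue = 87,037.65 × R$338.77 = R$29,485,743.06.
Current sales = 136,250 × R$338.77 = R$46,157,412.50.
Margin of safety = (R$46,157,412.50 − R$29,485,743.06) ÷ R$46,157,412.50 = 36.1%.

36.1%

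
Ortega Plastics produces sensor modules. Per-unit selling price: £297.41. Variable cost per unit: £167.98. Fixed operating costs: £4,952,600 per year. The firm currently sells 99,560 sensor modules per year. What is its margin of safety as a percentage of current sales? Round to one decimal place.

61.6%

Each unit contributes £297.41 − £167.98 = £129.43. Break-even units = £4,952,600 ÷ £129.43 = 38,264.70; break-even revenue = 38,264.70 × £297.41 = £11,380,304.15.
Current sales = 99,560 × £297.41 = £29,610,139.60.
Margin of safety = (£29,610,139.60 − £11,380,304.15) ÷ £29,610,139.60 = 61.6%.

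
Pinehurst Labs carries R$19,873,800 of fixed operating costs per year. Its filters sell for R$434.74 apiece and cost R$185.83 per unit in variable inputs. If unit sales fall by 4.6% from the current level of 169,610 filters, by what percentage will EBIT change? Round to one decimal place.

-8.7%

Total contribution margin = 169,610 × R$248.91 = R$42,217,625.10.
EBIT = R$42,217,625.10 − R$19,873,800 = R$22,343,825.10.
Degree of operating leverage = R$42,217,625.10 / R$22,343,825.10 = 1.8895.
%ΔEBIT = DOL × %ΔSales = 1.8895 × -4.6% = -8.7%.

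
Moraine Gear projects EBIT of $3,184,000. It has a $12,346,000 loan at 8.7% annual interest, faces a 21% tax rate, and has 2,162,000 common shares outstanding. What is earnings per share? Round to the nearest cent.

Pre-tax income = $3,184,000 − $1,074,102.00 = $2,109,898.00.
After tax at 21%: net income = $2,109,898.00 × 0.79 = $1,666,819.42.
EPS = $1,666,819.42 ÷ 2,162,000 = $0.77.

$0.77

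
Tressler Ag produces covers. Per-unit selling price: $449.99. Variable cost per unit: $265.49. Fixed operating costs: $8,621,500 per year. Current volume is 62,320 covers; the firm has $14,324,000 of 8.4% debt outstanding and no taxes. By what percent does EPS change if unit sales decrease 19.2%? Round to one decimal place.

At 62,320 units, contribution = 62,320 × $184.50 = $11,498,040.00.
EBIT = $11,498,040.00 − $8,621,500 = $2,876,540.00.
After interest of $1,203,216.00, pre-tax earnings = $1,673,324.00.
Degree of combined leverage = contribution ÷ (EBIT − I) = $11,498,040.00 ÷ $1,673,324.00 = 6.8714.
EPS therefore changes by 6.8714 × (-19.2%) = -131.9%.

-131.9%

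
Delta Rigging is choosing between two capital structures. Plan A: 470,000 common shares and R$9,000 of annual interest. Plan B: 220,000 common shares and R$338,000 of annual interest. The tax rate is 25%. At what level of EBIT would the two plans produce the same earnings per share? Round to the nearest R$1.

At indifference, (EBIT − 9,000)(1 − t)/470,000 = (EBIT − 338,000)(1 − t)/220,000.
The (1 − t) factor cancels: (EBIT − 9,000) × 220,000 = (EBIT − 338,000) × 470,000.
Solving, EBIT = (338,000·470,000 − 9,000·220,000) / (470,000 − 220,000) = 156,880,000,000 / 250,000 = 627,520.00.

R$627,520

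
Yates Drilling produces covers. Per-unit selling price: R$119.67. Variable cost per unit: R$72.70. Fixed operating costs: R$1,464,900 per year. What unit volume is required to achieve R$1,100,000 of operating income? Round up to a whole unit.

Contribution margin per unit = R$119.67 − R$72.70 = R$46.97.
Required volume = (fixed costs + target profit) ÷ CM = (R$1,464,900 + R$1,100,000) ÷ R$46.97 = 54,607.20, so 54,608 covers.

54,608 covers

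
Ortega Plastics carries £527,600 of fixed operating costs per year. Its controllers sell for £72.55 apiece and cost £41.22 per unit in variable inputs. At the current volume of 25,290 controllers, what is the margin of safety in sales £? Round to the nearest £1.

£613,041

Contribution margin per unit = £72.55 − £41.22 = £31.33. Break-even units = £527,600 ÷ £31.33 = 16,840.09; break-even revenue = 16,840.09 × £72.55 = £1,221,748.48.
Current sales = 25,290 × £72.55 = £1,834,789.50.
Margin of safety = £1,834,789.50 − £1,221,748.48 = £613,041.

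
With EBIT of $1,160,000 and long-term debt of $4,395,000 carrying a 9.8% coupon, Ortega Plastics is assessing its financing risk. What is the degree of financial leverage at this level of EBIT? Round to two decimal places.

1.59

Interest = $430,710.00.
Degree of financial leverage = EBIT / (EBIT − interest) = $1,160,000 / $729,290.00 = 1.5906.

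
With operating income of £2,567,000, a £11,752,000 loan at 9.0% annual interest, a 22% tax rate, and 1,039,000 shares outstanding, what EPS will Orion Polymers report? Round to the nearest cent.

Pre-tax income = £2,567,000 − £1,057,680.00 = £1,509,320.00.
Net income = £1,509,320.00 × (1 − 0.22) = £1,177,269.60.
EPS = £1,177,269.60 ÷ 1,039,000 = £1.13.

£1.13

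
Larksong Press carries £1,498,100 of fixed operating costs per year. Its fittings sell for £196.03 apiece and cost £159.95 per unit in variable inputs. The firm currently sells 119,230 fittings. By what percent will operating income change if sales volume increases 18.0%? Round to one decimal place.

Total contribution margin = 119,230 × £36.08 = £4,301,818.40.
EBIT = £4,301,818.40 − £1,498,100 = £2,803,718.40.
Degree of operating leverage = £4,301,818.40 / £2,803,718.40 = 1.5343.
Operating income changes by 1.5343 × +18.0% = +27.6%.

+27.6%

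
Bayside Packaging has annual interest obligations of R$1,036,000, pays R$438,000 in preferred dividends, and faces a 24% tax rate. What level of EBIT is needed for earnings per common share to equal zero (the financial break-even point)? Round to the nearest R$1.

R$1,612,316

Preferred dividends are paid after tax, so their pre-tax equivalent is R$438,000 ÷ (1 − 0.24) = R$576,315.79.
EPS = 0 when EBIT covers interest plus the pre-tax preferred burden: R$1,036,000 + R$576,315.79 = R$1,612,315.79.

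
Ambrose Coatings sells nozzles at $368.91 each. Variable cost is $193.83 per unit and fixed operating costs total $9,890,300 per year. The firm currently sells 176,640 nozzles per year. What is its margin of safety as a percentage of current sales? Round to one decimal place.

68.0%

Each unit contributes $368.91 − $193.83 = $175.08. Break-even units = $9,890,300 ÷ $175.08 = 56,490.18; break-even revenue = 56,490.18 × $368.91 = $20,839,790.80.
Actual sales revenue = 176,640 × $368.91 = $65,164,262.40.
Margin of safety = ($65,164,262.40 − $20,839,790.80) ÷ $65,164,262.40 = 68.0%.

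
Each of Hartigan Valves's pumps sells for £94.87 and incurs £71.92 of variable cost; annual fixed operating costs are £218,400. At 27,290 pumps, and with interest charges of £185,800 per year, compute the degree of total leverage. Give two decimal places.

Contribution at this volume is 27,290 × £22.95 = £626,305.50.
Subtracting fixed costs: EBIT = £626,305.50 − £218,400 = £407,905.50. Interest = £185,800.00, so EBIT − I = £222,105.50.
DCL = contribution ÷ (EBIT − I) = £626,305.50 ÷ £222,105.50 = 2.8199.

2.82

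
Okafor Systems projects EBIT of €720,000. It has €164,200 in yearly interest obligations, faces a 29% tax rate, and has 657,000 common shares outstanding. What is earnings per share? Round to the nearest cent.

€0.60

Pre-tax income = €720,000 − €164,200.00 = €555,800.00.
After tax at 29%: net income = €555,800.00 × 0.71 = €394,618.00.
EPS = €394,618.00 ÷ 657,000 = €0.60.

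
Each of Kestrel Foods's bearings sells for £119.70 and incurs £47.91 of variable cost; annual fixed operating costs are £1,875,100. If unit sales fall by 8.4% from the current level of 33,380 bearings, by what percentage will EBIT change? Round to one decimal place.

At 33,380 units, contribution = 33,380 × £71.79 = £2,396,350.20.
EBIT = £2,396,350.20 − £1,875,100 = £521,250.20.
Degree of operating leverage = £2,396,350.20 / £521,250.20 = 4.5973.
So EBIT moves 4.5973 × (-8.4%) = -38.6%.

-38.6%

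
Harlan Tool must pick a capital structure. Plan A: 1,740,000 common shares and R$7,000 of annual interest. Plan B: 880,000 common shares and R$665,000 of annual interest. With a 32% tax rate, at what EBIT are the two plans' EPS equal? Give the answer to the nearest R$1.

At indifference, (EBIT − 7,000)(1 − t)/1,740,000 = (EBIT − 665,000)(1 − t)/880,000.
The (1 − t) factor cancels: (EBIT − 7,000) × 880,000 = (EBIT − 665,000) × 1,740,000.
Solving, EBIT = (665,000·1,740,000 − 7,000·880,000) / (1,740,000 − 880,000) = 1,150,940,000,000 / 860,000 = 1,338,302.33.

R$1,338,302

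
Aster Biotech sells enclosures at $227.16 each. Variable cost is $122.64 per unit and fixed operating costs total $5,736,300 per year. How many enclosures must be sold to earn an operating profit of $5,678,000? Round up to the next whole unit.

Unit CM = price − variable cost = $227.16 − $122.64 = $104.52.
Required volume = (fixed costs + target profit) ÷ CM = ($5,736,300 + $5,678,000) ÷ $104.52 = 109,206.85, so 109,207 enclosures.

109,207 enclosures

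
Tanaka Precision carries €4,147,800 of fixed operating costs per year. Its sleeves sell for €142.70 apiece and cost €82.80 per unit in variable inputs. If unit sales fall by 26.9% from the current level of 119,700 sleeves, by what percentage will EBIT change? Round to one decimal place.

Contribution at this volume is 119,700 × €59.90 = €7,170,030.00.
Operating income = contribution − fixed costs = €7,170,030.00 − €4,147,800 = €3,022,230.00.
DOL = contribution ÷ EBIT = €7,170,030.00 ÷ €3,022,230.00 = 2.3724.
Operating income changes by 2.3724 × -26.9% = -63.8%.

-63.8%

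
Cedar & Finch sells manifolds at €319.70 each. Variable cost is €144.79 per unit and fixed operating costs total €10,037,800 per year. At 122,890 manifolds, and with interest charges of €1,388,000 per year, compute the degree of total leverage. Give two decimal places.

At 122,890 units, contribution = 122,890 × €174.91 = €21,494,689.90.
EBIT = €21,494,689.90 − €10,037,800 = €11,456,889.90. Interest = €1,388,000.00, so EBIT − I = €10,068,889.90.
DCL = contribution ÷ (EBIT − I) = €21,494,689.90 ÷ €10,068,889.90 = 2.1348.

2.13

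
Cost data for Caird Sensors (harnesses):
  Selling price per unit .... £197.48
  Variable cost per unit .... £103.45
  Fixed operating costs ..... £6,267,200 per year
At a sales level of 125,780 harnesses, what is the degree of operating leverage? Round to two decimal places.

At 125,780 units, contribution = 125,780 × £94.03 = £11,827,093.40.
Operating income = contribution − fixed costs = £11,827,093.40 − £6,267,200 = £5,559,893.40.
So DOL = total CM / EBIT = £11,827,093.40 / £5,559,893.40 = 2.1272.

2.13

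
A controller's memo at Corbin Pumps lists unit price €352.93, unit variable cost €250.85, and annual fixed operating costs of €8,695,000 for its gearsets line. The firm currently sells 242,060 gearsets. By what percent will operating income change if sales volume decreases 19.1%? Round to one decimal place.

-29.5%

At 242,060 units, contribution = 242,060 × €102.08 = €24,709,484.80.
Subtracting fixed costs: EBIT = €24,709,484.80 − €8,695,000 = €16,014,484.80.
DOL = contribution ÷ EBIT = €24,709,484.80 ÷ €16,014,484.80 = 1.5429.
So EBIT moves 1.5429 × (-19.1%) = -29.5%.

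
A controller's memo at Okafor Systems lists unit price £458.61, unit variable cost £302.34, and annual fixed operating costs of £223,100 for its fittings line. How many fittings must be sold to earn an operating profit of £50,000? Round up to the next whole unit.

1,748 fittings

Contribution margin per unit = £458.61 − £302.34 = £156.27.
Required volume = (fixed costs + target profit) ÷ CM = (£223,100 + £50,000) ÷ £156.27 = 1,747.62, so 1,748 fittings.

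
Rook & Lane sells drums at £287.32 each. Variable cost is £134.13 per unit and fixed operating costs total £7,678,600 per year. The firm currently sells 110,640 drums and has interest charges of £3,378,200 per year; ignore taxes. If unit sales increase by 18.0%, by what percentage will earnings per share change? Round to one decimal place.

At 110,640 units, contribution = 110,640 × £153.19 = £16,948,941.60.
EBIT = £16,948,941.60 − £7,678,600 = £9,270,341.60.
Interest = £3,378,200.00, so EBIT − I = £5,892,141.60.
DCL = total CM / (EBIT − I) = £16,948,941.60 / £5,892,141.60 = 2.8765.
EPS therefore changes by 2.8765 × (+18.0%) = +51.8%.

+51.8%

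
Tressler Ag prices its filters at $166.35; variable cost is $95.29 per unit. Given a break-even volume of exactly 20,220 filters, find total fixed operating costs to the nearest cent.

Contribution margin per unit = $166.35 − $95.29 = $71.06.
Since BE = FC / CM, FC = 20,220 × $71.06 = $1,436,833.20.

$1,436,833.20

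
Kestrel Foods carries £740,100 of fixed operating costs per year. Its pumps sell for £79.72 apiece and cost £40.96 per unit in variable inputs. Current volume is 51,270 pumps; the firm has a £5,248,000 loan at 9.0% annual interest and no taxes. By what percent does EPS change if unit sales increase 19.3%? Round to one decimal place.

+49.5%

Contribution at this volume is 51,270 × £38.76 = £1,987,225.20.
EBIT = £1,987,225.20 − £740,100 = £1,247,125.20.
Interest = £472,320.00, so EBIT − I = £774,805.20.
Degree of combined leverage = contribution ÷ (EBIT − I) = £1,987,225.20 ÷ £774,805.20 = 2.5648.
%ΔEPS = DCL × %ΔSales = 2.5648 × +19.3% = +49.5%.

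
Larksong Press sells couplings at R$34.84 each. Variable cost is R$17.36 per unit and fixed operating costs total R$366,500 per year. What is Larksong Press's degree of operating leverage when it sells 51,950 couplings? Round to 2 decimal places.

Total contribution margin = 51,950 × R$17.48 = R$908,086.00.
EBIT = R$908,086.00 − R$366,500 = R$541,586.00.
So DOL = total CM / EBIT = R$908,086.00 / R$541,586.00 = 1.6767.

1.68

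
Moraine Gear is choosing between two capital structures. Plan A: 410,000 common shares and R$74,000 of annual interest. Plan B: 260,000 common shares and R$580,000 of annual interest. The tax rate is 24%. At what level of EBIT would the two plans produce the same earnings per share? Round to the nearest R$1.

R$1,457,067

Set EPS_A = EPS_B: (EBIT − R$74,000)(1 − 0.24) ÷ 410,000 = (EBIT − R$580,000)(1 − 0.24) ÷ 260,000.
Cancelling (1 − t) and cross-multiplying: 260,000·(EBIT − 74,000) = 410,000·(EBIT − 580,000).
Solving, EBIT = (580,000·410,000 − 74,000·260,000) / (410,000 − 260,000) = 218,560,000,000 / 150,000 = 1,457,066.67.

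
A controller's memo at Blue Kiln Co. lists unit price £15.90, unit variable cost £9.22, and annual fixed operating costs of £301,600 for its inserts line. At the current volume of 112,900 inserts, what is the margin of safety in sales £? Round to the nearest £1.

£1,077,230

Unit CM = price − variable cost = £15.90 − £9.22 = £6.68. Break-even units = £301,600 ÷ £6.68 = 45,149.70; break-even revenue = 45,149.70 × £15.90 = £717,880.24.
Current sales = 112,900 × £15.90 = £1,795,110.00.
Margin of safety = £1,795,110.00 − £717,880.24 = £1,077,230.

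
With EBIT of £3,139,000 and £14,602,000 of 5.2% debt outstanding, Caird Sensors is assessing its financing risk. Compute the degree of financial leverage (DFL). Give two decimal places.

Interest = £759,304.00.
DFL = EBIT ÷ (EBIT − I) = £3,139,000 ÷ (£3,139,000 − £759,304.00) = £3,139,000 ÷ £2,379,696.00 = 1.3191.

1.32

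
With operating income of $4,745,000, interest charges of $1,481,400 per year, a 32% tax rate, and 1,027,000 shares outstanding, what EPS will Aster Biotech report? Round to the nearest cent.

Pre-tax income = $4,745,000 − $1,481,400.00 = $3,263,600.00.
After tax at 32%: net income = $3,263,600.00 × 0.68 = $2,219,248.00.
Per share: $2,219,248.00 / 1,027,000 shares = $2.16.

$2.16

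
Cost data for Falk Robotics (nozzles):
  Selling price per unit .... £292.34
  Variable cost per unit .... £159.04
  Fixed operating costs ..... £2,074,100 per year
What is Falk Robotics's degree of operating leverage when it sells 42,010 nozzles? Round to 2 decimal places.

1.59

Total contribution margin = 42,010 × £133.30 = £5,599,933.00.
Subtracting fixed costs: EBIT = £5,599,933.00 − £2,074,100 = £3,525,833.00.
Degree of operating leverage = £5,599,933.00 / £3,525,833.00 = 1.5883.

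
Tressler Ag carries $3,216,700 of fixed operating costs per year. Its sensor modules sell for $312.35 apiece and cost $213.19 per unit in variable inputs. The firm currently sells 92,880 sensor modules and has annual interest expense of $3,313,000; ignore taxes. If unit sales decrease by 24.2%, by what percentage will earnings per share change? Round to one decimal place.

-83.2%

Total contribution margin = 92,880 × $99.16 = $9,209,980.80.
Operating income = contribution − fixed costs = $9,209,980.80 − $3,216,700 = $5,993,280.80.
After interest of $3,313,000.00, pre-tax earnings = $2,680,280.80.
Degree of combined leverage = contribution ÷ (EBIT − I) = $9,209,980.80 ÷ $2,680,280.80 = 3.4362.
EPS therefore changes by 3.4362 × (-24.2%) = -83.2%.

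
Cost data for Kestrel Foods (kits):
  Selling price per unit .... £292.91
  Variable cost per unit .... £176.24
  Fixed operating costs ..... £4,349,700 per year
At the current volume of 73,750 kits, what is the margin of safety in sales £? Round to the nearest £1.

£10,681,819

Contribution margin per unit = £292.91 − £176.24 = £116.67. Break-even units = £4,349,700 ÷ £116.67 = 37,282.08; break-even revenue = 37,282.08 × £292.91 = £10,920,293.37.
Current sales = 73,750 × £292.91 = £21,602,112.50.
Margin of safety = £21,602,112.50 − £10,920,293.37 = £10,681,819.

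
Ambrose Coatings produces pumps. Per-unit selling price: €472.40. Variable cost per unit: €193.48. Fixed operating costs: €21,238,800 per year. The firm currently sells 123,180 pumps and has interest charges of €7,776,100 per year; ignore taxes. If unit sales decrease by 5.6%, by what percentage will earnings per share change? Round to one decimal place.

Contribution at this volume is 123,180 × €278.92 = €34,357,365.60.
EBIT = €34,357,365.60 − €21,238,800 = €13,118,565.60.
Interest = €7,776,100.00, so EBIT − I = €5,342,465.60.
DCL = total CM / (EBIT − I) = €34,357,365.60 / €5,342,465.60 = 6.4310.
EPS therefore changes by 6.4310 × (-5.6%) = -36.0%.

-36.0%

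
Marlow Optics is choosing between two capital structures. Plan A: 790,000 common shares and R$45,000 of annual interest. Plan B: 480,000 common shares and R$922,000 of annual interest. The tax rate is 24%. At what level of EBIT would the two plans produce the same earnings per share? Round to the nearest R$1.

Set EPS_A = EPS_B: (EBIT − R$45,000)(1 − 0.24) ÷ 790,000 = (EBIT − R$922,000)(1 − 0.24) ÷ 480,000.
The (1 − t) factor cancels: (EBIT − 45,000) × 480,000 = (EBIT − 922,000) × 790,000.
EBIT × (790,000 − 480,000) = 922,000 × 790,000 − 45,000 × 480,000 = 706,780,000,000, so EBIT = 706,780,000,000 ÷ 310,000 = 2,279,935.48.

R$2,279,935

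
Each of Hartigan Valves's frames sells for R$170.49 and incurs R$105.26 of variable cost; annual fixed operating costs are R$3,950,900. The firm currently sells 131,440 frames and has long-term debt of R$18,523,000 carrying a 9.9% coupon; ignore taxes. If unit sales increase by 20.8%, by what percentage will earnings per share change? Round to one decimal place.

+63.9%

Total contribution margin = 131,440 × R$65.23 = R$8,573,831.20.
EBIT = R$8,573,831.20 − R$3,950,900 = R$4,622,931.20.
After interest of R$1,833,777.00, pre-tax earnings = R$2,789,154.20.
Degree of combined leverage = contribution ÷ (EBIT − I) = R$8,573,831.20 ÷ R$2,789,154.20 = 3.0740.
EPS therefore changes by 3.0740 × (+20.8%) = +63.9%.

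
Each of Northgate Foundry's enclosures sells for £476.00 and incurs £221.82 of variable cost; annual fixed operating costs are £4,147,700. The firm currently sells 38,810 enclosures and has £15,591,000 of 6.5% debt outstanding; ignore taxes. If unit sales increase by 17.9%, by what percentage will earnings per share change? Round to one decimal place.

At 38,810 units, contribution = 38,810 × £254.18 = £9,864,725.80.
Subtracting fixed costs: EBIT = £9,864,725.80 − £4,147,700 = £5,717,025.80.
Interest = £1,013,415.00, so EBIT − I = £4,703,610.80.
Degree of combined leverage = contribution ÷ (EBIT − I) = £9,864,725.80 ÷ £4,703,610.80 = 2.0973.
EPS therefore changes by 2.0973 × (+17.9%) = +37.5%.

+37.5%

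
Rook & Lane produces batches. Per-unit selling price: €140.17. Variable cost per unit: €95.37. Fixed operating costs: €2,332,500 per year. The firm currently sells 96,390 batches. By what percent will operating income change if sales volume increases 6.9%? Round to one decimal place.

+15.0%

Total contribution margin = 96,390 × €44.80 = €4,318,272.00.
Subtracting fixed costs: EBIT = €4,318,272.00 − €2,332,500 = €1,985,772.00.
DOL = contribution ÷ EBIT = €4,318,272.00 ÷ €1,985,772.00 = 2.1746.
Operating income changes by 2.1746 × +6.9% = +15.0%.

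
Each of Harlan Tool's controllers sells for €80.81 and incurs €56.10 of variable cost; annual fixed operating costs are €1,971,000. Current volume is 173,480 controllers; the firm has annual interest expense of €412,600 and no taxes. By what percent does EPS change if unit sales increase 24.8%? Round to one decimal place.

+55.9%

Total contribution margin = 173,480 × €24.71 = €4,286,690.80.
Operating income = contribution − fixed costs = €4,286,690.80 − €1,971,000 = €2,315,690.80.
After interest of €412,600.00, pre-tax earnings = €1,903,090.80.
DCL = total CM / (EBIT − I) = €4,286,690.80 / €1,903,090.80 = 2.2525.
EPS therefore changes by 2.2525 × (+24.8%) = +55.9%.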